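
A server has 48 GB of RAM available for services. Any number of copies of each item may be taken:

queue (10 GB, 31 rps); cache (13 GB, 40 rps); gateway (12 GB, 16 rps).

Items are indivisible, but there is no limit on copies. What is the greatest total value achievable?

Best value-per-unit is queue at 31/10; filling with it alone gives 4×31 = 124.
Optimal mix: 2×queue + 2×cache → memory 46, value 142.

142 rps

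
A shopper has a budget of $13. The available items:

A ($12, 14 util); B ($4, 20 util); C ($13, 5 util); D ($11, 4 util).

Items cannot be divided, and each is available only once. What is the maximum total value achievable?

20 util

Check high-value combinations within $13:
- B: cost 4, value 20
- A: cost 12, value 14
- C: cost 13, value 5
- D: cost 11, value 4
Best: 20 util.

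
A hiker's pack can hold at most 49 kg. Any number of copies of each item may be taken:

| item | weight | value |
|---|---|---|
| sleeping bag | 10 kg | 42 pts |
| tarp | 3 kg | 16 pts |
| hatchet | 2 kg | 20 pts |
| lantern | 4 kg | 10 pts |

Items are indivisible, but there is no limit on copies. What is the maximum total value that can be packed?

Best value-per-unit is hatchet at 20/2, and filling with it alone uses weight 24×2=48. No mix of the others beats 24×20 = 480.

480 pts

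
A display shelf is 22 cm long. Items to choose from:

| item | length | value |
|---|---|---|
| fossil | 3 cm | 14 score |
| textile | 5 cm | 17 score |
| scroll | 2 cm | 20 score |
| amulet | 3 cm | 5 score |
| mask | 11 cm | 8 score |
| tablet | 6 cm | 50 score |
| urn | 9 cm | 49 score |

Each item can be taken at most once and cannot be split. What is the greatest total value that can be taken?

This is a 0/1 knapsack; check combinations near the capacity.
- textile+scroll+tablet+urn: length 5+2+6+9=22, value 17+20+50+49=136
- fossil+scroll+tablet+urn: length 3+2+6+9=20, value 14+20+50+49=133
- scroll+amulet+tablet+urn: length 2+3+6+9=20, value 20+5+50+49=124
- scroll+tablet+urn: length 2+6+9=17, value 20+50+49=119
- fossil+amulet+tablet+urn: length 3+3+6+9=21, value 14+5+50+49=118
Best: 136 score.

136 score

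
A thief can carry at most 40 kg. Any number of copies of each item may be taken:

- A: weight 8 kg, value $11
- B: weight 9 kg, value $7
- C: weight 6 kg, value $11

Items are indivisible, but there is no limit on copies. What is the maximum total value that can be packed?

Best value-per-unit is C at 11/6; filling with it alone gives 6×11 = 66.
Optimal mix: 2×A + 4×C → weight 40, value 66.

$66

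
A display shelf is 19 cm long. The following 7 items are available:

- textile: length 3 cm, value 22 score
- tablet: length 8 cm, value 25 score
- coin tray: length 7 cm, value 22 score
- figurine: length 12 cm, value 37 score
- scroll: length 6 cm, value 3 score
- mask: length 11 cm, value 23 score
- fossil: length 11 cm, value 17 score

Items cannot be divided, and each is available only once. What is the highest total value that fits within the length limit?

69 score

Check high-value combinations within 19 cm:
- textile+tablet+coin tray: length 3+8+7=18, value 22+25+22=69
- textile+figurine: length 3+12=15, value 22+37=59
- coin tray+figurine: length 7+12=19, value 22+37=59
Best: 69 score.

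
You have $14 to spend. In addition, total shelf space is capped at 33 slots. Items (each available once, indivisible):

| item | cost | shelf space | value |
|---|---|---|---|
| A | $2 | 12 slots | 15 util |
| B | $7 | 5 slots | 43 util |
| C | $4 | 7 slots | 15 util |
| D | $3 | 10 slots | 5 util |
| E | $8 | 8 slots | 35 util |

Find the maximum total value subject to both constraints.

73 util

Feasible sets respecting both limits:
- A+B+C: cost 13, shelf space 24, value 73
- A+C+E: cost 14, shelf space 27, value 65
- A+B+D: cost 12, shelf space 27, value 63
Best: 73 util.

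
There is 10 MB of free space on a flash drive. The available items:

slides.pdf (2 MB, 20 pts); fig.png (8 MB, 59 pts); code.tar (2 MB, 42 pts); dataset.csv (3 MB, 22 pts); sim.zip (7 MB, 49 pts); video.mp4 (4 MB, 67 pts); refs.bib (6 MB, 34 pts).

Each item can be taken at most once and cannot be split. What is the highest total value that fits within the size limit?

Check high-value combinations within 10 MB:
- code.tar+dataset.csv+video.mp4: size 2+3+4=9, value 42+22+67=131
- slides.pdf+code.tar+video.mp4: size 2+2+4=8, value 20+42+67=129
- code.tar+video.mp4: size 2+4=6, value 42+67=109
- slides.pdf+dataset.csv+video.mp4: size 2+3+4=9, value 20+22+67=109
- fig.png+code.tar: size 8+2=10, value 59+42=101
Best: 131 pts.

131 pts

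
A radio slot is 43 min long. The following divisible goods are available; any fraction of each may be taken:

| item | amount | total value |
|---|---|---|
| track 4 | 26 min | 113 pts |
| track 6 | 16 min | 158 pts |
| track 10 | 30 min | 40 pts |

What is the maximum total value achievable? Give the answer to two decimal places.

272.33

Take in order of value per unit:
- track 6 (158/16 per unit): all 16 → value 158, running total 158.00
- track 4 (113/26 per unit): all 26 → value 113, running total 271.00
- track 10 (40/30 per unit): 1 of 30 → value 1×40/30 = 1.3333, running total 272.33
Total 272.33.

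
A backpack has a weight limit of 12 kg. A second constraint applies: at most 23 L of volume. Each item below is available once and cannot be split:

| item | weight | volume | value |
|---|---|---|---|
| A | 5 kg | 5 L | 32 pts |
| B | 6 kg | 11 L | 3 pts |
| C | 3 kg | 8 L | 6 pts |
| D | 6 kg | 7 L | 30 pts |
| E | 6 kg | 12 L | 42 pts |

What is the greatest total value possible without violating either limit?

74 pts

Feasible sets respecting both limits:
- A+E: weight 11, volume 17, value 74
- D+E: weight 12, volume 19, value 72
- A+D: weight 11, volume 12, value 62
Best: 74 pts.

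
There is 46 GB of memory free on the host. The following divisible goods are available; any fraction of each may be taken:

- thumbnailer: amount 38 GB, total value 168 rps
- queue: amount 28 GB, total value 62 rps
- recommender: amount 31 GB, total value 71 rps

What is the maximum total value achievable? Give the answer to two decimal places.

Take in order of value per unit:
- thumbnailer (168/38 per unit): all 38 → value 168, running total 168.00
- recommender (71/31 per unit): 8 of 31 → value 8×71/31 = 18.3226, running total 186.32
Total 186.32.

186.32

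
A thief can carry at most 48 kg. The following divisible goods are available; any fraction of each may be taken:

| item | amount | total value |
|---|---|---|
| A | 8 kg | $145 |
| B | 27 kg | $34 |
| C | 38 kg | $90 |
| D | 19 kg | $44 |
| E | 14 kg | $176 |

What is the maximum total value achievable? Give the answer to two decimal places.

Take in order of value per unit:
- A (145/8 per unit): all 8 → value 145, running total 145.00
- E (176/14 per unit): all 14 → value 176, running total 321.00
- C (90/38 per unit): 26 of 38 → value 26×90/38 = 61.5789, running total 382.58
Total 382.58.

382.58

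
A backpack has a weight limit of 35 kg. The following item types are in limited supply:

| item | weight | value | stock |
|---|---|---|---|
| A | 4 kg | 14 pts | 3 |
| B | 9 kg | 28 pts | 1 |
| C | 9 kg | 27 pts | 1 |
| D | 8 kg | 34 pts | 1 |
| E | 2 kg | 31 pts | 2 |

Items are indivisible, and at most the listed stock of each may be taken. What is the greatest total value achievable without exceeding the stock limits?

166 pts

Best selections within weight 35 and stock limits:
- 3×A + 1×B + 1×D + 2×E: weight 33, value 166
- 3×A + 1×C + 1×D + 2×E: weight 33, value 165
Best: 166 pts.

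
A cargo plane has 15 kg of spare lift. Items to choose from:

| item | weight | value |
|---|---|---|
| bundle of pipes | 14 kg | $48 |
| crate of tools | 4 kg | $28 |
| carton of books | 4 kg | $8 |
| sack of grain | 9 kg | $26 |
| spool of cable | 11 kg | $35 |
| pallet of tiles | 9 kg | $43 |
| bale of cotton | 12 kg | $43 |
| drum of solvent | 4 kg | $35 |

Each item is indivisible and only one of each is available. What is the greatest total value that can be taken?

$78

This is a 0/1 knapsack; check combinations near the capacity.
- pallet of tiles+drum of solvent: weight 9+4=13, value 43+35=78
- crate of tools+carton of books+drum of solvent: weight 4+4+4=12, value 28+8+35=71
- crate of tools+pallet of tiles: weight 4+9=13, value 28+43=71
- spool of cable+drum of solvent: weight 11+4=15, value 35+35=70
- crate of tools+drum of solvent: weight 4+4=8, value 28+35=63
Best: $78.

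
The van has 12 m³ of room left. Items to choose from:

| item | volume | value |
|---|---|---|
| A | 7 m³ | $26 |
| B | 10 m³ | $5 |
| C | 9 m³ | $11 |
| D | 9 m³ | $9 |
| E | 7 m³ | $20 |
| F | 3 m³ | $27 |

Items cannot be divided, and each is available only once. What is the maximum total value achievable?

Check high-value combinations within 12 m³:
- A+F: volume 7+3=10, value 26+27=53
- E+F: volume 7+3=10, value 20+27=47
- C+F: volume 9+3=12, value 11+27=38
- D+F: volume 9+3=12, value 9+27=36
Best: $53.

$53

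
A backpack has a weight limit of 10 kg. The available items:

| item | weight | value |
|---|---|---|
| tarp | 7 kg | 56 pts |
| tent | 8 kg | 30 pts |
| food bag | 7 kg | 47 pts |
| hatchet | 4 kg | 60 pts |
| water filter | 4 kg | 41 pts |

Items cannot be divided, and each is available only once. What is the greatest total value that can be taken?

Check high-value combinations within 10 kg:
- hatchet+water filter: weight 4+4=8, value 60+41=101
- hatchet: weight 4, value 60
- tarp: weight 7, value 56
- food bag: weight 7, value 47
Best: 101 pts.

101 pts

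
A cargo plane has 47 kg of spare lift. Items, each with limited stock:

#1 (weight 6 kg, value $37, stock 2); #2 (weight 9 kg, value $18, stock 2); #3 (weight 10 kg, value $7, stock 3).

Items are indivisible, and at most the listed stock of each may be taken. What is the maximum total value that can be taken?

Best selections within weight 47 and stock limits:
- 2×#1 + 2×#2 + 1×#3: weight 40, value 117
- 2×#1 + 2×#2: weight 30, value 110
- 2×#1 + 1×#2 + 2×#3: weight 41, value 106
Best: $117.

$117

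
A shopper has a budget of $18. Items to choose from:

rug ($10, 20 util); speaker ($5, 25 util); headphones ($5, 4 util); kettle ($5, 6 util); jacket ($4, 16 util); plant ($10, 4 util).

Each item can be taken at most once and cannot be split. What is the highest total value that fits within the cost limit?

47 util

This is a 0/1 knapsack; check combinations near the capacity.
- speaker+kettle+jacket: cost 5+5+4=14, value 25+6+16=47
- speaker+headphones+jacket: cost 5+5+4=14, value 25+4+16=45
- rug+speaker: cost 10+5=15, value 20+25=45
Best: 47 util.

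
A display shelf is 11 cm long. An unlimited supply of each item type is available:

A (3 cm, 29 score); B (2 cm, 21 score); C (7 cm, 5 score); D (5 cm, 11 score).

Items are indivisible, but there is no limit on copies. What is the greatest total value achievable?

113 score

Best value-per-unit is B at 21/2; filling with it alone gives 5×21 = 105.
Optimal mix: 1×A + 4×B → length 11, value 113.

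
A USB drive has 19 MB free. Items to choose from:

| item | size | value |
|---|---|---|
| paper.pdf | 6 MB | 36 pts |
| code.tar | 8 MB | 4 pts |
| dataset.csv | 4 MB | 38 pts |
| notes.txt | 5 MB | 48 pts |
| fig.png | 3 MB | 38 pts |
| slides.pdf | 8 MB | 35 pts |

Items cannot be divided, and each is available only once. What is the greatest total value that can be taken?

160 pts

Check high-value combinations within 19 MB:
- paper.pdf+dataset.csv+notes.txt+fig.png: size 6+4+5+3=18, value 36+38+48+38=160
- dataset.csv+notes.txt+fig.png: size 4+5+3=12, value 38+48+38=124
- paper.pdf+notes.txt+fig.png: size 6+5+3=14, value 36+48+38=122
- paper.pdf+dataset.csv+notes.txt: size 6+4+5=15, value 36+38+48=122
Best: 160 pts.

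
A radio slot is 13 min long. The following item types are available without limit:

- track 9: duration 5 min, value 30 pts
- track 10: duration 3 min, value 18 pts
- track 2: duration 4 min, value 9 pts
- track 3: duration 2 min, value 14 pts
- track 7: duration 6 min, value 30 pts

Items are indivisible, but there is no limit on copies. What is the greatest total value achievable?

88 pts

Best value-per-unit is track 3 at 14/2; filling with it alone gives 6×14 = 84.
Optimal mix: 1×track 10 + 5×track 3 → duration 13, value 88.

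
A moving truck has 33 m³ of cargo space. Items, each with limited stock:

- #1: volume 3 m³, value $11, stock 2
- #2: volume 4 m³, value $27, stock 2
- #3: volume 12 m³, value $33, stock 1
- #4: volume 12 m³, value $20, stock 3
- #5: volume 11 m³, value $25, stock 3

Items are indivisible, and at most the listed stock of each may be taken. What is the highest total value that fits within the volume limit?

Top feasible selections:
- 1×#1 + 2×#2 + 2×#5: volume 33, value 115
- 2×#2 + 1×#3 + 1×#5: volume 31, value 112
- 2×#1 + 2×#2 + 1×#3: volume 26, value 109
Best: $115.

$115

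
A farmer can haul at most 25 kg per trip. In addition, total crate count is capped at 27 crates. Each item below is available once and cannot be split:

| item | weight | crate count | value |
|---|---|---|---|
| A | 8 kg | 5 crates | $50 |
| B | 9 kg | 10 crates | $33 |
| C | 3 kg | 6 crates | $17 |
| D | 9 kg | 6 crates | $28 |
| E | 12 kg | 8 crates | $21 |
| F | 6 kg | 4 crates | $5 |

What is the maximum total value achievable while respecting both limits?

$100

Feasible sets respecting both limits:
- A+B+C: weight 20, crate count 21, value 100
- A+C+D: weight 20, crate count 17, value 95
- A+C+E: weight 23, crate count 19, value 88
- A+B+F: weight 23, crate count 19, value 88
Best: $100.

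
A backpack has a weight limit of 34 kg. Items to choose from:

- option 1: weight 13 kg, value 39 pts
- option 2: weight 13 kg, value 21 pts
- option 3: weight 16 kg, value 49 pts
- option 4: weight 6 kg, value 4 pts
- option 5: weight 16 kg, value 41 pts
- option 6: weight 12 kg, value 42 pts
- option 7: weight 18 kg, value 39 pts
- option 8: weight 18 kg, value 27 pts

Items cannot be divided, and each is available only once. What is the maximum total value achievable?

95 pts

Check high-value combinations within 34 kg:
- option 3+option 4+option 6: weight 16+6+12=34, value 49+4+42=95
- option 3+option 6: weight 16+12=28, value 49+42=91
- option 3+option 5: weight 16+16=32, value 49+41=90
- option 1+option 3: weight 13+16=29, value 39+49=88
Best: 95 pts.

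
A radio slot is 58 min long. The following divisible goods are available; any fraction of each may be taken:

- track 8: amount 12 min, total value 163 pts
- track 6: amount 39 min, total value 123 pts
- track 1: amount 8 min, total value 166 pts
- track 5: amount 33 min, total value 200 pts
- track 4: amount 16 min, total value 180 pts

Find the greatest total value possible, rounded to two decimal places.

Take in order of value per unit:
- track 1 (166/8 per unit): all 8 → value 166, running total 166.00
- track 8 (163/12 per unit): all 12 → value 163, running total 329.00
- track 4 (180/16 per unit): all 16 → value 180, running total 509.00
- track 5 (200/33 per unit): 22 of 33 → value 22×200/33 = 133.3333, running total 642.33
Total 642.33.

642.33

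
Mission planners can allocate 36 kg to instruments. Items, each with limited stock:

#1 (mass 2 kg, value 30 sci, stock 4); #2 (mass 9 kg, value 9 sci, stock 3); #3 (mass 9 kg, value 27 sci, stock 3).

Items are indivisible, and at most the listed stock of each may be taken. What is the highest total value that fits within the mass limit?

Top feasible selections:
- 4×#1 + 3×#3: mass 35, value 201
- 4×#1 + 1×#2 + 2×#3: mass 35, value 183
- 4×#1 + 2×#3: mass 26, value 174
- 3×#1 + 3×#3: mass 33, value 171
Best: 201 sci.

201 sci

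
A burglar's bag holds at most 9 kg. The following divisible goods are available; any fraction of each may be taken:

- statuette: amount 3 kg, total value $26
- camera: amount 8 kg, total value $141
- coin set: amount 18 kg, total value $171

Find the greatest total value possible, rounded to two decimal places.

150.50

Take in order of value per unit:
- camera (141/8 per unit): all 8 → value 141, running total 141.00
- coin set (171/18 per unit): 1 of 18 → value 1×171/18 = 9.5000, running total 150.50
Total 150.50.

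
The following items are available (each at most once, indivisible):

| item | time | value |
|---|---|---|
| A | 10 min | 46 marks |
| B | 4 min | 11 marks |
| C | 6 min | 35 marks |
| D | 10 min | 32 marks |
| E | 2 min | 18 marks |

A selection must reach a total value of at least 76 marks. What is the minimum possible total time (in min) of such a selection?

Subsets with value ≥ 76, sorted by total time:
- A+C: time 16, value 81
- A+C+E: time 18, value 99
- C+D+E: time 18, value 85
- A+B+C: time 20, value 92
Minimum time: 16 min.

16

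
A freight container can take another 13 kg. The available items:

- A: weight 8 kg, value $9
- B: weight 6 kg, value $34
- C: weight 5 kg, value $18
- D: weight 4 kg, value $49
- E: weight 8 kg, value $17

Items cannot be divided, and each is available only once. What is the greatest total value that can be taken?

Check high-value combinations within 13 kg:
- B+D: weight 6+4=10, value 34+49=83
- C+D: weight 5+4=9, value 18+49=67
- D+E: weight 4+8=12, value 49+17=66
Best: $83.

$83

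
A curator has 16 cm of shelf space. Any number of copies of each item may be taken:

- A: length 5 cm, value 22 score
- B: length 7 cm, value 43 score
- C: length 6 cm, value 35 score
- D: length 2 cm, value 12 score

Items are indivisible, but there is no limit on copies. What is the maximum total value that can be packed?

Best value-per-unit is B at 43/7; filling with it alone gives 2×43 = 86.
Optimal mix: 2×B + 1×D → length 16, value 98.

98 score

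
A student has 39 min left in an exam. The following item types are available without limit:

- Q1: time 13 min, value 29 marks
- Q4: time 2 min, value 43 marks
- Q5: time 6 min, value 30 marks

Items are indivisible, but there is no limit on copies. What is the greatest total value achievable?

Best value-per-unit is Q4 at 43/2, and filling with it alone uses time 19×2=38. No mix of the others beats 19×43 = 817.

817 marks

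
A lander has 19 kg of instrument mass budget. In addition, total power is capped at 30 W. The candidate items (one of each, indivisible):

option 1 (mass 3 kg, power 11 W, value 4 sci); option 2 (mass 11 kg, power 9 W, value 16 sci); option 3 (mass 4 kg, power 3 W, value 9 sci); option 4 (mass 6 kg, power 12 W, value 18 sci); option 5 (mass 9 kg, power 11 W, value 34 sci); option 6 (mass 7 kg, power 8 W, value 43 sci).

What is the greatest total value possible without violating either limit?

81 sci

Feasible sets respecting both limits:
- option 1+option 5+option 6: mass 19, power 30, value 81
- option 5+option 6: mass 16, power 19, value 77
- option 3+option 4+option 6: mass 17, power 23, value 70
- option 3+option 4+option 5: mass 19, power 26, value 61
Best: 81 sci.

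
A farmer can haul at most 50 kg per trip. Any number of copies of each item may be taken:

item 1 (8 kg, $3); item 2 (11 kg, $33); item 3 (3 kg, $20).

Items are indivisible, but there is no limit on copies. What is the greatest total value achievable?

$320

Best value-per-unit is item 3 at 20/3, and filling with it alone uses weight 16×3=48. No mix of the others beats 16×20 = 320.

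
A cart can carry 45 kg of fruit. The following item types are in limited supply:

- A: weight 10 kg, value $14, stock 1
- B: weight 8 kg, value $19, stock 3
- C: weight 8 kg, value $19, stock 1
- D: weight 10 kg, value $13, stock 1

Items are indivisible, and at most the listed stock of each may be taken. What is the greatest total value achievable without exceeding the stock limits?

$90

Top feasible selections:
- 1×A + 3×B + 1×C: weight 42, value 90
- 3×B + 1×C + 1×D: weight 42, value 89
- 1×A + 2×B + 1×C + 1×D: weight 44, value 84
Best: $90.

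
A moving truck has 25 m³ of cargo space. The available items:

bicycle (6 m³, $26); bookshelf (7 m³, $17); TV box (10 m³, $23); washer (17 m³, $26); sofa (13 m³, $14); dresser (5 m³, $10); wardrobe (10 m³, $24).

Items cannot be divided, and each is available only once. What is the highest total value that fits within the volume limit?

$67

Check high-value combinations within 25 m³:
- bicycle+bookshelf+wardrobe: volume 6+7+10=23, value 26+17+24=67
- bicycle+bookshelf+TV box: volume 6+7+10=23, value 26+17+23=66
- bicycle+dresser+wardrobe: volume 6+5+10=21, value 26+10+24=60
- bicycle+TV box+dresser: volume 6+10+5=21, value 26+23+10=59
- TV box+dresser+wardrobe: volume 10+5+10=25, value 23+10+24=57
Best: $67.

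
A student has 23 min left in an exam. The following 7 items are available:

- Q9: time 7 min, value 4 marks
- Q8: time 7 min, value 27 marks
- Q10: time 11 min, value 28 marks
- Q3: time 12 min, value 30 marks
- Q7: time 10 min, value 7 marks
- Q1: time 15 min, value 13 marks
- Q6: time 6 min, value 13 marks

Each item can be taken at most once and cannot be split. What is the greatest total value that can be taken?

This is a 0/1 knapsack; check combinations near the capacity.
- Q10+Q3: time 11+12=23, value 28+30=58
- Q8+Q3: time 7+12=19, value 27+30=57
- Q8+Q10: time 7+11=18, value 27+28=55
- Q8+Q7+Q6: time 7+10+6=23, value 27+7+13=47
Best: 58 marks.

58 marks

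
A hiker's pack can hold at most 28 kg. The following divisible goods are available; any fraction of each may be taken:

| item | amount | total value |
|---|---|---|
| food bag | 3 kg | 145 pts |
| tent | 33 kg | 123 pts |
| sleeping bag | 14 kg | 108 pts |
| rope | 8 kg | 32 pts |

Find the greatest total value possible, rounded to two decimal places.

296.18

Take in order of value per unit:
- food bag (145/3 per unit): all 3 → value 145, running total 145.00
- sleeping bag (108/14 per unit): all 14 → value 108, running total 253.00
- rope (32/8 per unit): all 8 → value 32, running total 285.00
- tent (123/33 per unit): 3 of 33 → value 3×123/33 = 11.1818, running total 296.18
Total 296.18.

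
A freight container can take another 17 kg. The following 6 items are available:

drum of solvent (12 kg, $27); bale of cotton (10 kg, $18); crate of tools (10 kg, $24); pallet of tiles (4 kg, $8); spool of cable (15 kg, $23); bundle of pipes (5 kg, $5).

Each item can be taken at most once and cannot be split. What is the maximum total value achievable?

$35

Check high-value combinations within 17 kg:
- drum of solvent+pallet of tiles: weight 12+4=16, value 27+8=35
- crate of tools+pallet of tiles: weight 10+4=14, value 24+8=32
- drum of solvent+bundle of pipes: weight 12+5=17, value 27+5=32
- crate of tools+bundle of pipes: weight 10+5=15, value 24+5=29
- drum of solvent: weight 12, value 27
Best: $35.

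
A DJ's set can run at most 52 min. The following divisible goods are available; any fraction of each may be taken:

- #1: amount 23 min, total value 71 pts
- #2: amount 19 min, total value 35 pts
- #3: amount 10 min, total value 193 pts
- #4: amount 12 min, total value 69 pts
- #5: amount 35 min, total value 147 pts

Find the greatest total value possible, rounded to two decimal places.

Take in order of value per unit:
- #3 (193/10 per unit): all 10 → value 193, running total 193.00
- #4 (69/12 per unit): all 12 → value 69, running total 262.00
- #5 (147/35 per unit): 30 of 35 → value 30×147/35 = 126.0000, running total 388.00
Total 388.00.

388.00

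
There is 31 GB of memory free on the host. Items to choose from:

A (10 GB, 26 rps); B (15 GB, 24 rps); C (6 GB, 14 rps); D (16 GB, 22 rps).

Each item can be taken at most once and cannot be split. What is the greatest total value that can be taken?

Check high-value combinations within 31 GB:
- A+B+C: memory 10+15+6=31, value 26+24+14=64
- A+B: memory 10+15=25, value 26+24=50
- A+D: memory 10+16=26, value 26+22=48
Best: 64 rps.

64 rps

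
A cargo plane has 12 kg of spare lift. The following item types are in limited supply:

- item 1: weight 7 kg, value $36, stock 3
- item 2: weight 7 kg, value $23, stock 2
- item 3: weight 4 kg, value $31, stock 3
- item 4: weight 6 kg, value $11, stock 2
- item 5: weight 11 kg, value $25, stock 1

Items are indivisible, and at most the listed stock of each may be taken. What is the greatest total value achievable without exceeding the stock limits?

Best selections within weight 12 and stock limits:
- 3×item 3: weight 12, value 93
- 1×item 1 + 1×item 3: weight 11, value 67
- 2×item 3: weight 8, value 62
- 1×item 2 + 1×item 3: weight 11, value 54
Best: $93.

$93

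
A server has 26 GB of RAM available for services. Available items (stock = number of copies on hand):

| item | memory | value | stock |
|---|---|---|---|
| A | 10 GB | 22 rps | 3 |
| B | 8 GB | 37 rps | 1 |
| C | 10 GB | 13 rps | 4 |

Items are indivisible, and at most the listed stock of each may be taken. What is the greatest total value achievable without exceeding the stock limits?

59 rps

Best selections within memory 26 and stock limits:
- 1×A + 1×B: memory 18, value 59
- 1×B + 1×C: memory 18, value 50
- 2×A: memory 20, value 44
- 1×B: memory 8, value 37
Best: 59 rps.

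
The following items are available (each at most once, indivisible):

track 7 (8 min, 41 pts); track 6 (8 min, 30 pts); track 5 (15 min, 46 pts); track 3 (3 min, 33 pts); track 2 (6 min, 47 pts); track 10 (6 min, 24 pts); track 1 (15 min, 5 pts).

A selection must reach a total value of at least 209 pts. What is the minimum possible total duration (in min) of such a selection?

Subsets with value ≥ 209, sorted by total duration:
- track 7+track 6+track 5+track 3+track 2+track 10: duration 46, value 221
- track 7+track 6+track 5+track 3+track 2+track 10+track 1: duration 61, value 226
Minimum duration: 46 min.

46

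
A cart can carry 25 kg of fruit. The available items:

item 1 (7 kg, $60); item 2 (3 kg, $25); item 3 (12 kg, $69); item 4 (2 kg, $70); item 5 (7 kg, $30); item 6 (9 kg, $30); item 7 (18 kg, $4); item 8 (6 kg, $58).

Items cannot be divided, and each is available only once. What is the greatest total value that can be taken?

$243

Check high-value combinations within 25 kg:
- item 1+item 2+item 4+item 5+item 8: weight 7+3+2+7+6=25, value 60+25+70+30+58=243
- item 1+item 2+item 3+item 4: weight 7+3+12+2=24, value 60+25+69+70=224
- item 2+item 3+item 4+item 8: weight 3+12+2+6=23, value 25+69+70+58=222
Best: $243.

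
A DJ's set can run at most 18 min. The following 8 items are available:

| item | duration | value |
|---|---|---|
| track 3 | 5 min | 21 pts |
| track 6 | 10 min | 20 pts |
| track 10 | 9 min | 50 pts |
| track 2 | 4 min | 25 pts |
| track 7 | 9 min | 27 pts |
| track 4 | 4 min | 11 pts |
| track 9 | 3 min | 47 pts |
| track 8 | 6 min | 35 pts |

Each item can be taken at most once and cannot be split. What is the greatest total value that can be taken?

132 pts

Check high-value combinations within 18 min:
- track 10+track 9+track 8: duration 9+3+6=18, value 50+47+35=132
- track 3+track 2+track 9+track 8: duration 5+4+3+6=18, value 21+25+47+35=128
- track 10+track 2+track 9: duration 9+4+3=16, value 50+25+47=122
Best: 132 pts.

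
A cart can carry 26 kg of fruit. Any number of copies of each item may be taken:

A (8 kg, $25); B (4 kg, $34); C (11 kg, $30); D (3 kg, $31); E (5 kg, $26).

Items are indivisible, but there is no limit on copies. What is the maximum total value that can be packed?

$254

Best value-per-unit is D at 31/3; filling with it alone gives 8×31 = 248.
Optimal mix: 2×B + 6×D → weight 26, value 254.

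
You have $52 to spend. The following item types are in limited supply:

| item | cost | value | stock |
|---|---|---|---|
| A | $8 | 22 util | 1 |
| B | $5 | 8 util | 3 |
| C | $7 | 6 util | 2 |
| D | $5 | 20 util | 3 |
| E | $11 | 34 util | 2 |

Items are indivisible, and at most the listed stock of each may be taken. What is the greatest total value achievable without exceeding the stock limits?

Best selections within cost 52 and stock limits:
- 1×A + 1×B + 3×D + 2×E: cost 50, value 158
- 1×A + 1×C + 3×D + 2×E: cost 52, value 156
- 3×B + 3×D + 2×E: cost 52, value 152
- 1×A + 3×D + 2×E: cost 45, value 150
Best: 158 util.

158 util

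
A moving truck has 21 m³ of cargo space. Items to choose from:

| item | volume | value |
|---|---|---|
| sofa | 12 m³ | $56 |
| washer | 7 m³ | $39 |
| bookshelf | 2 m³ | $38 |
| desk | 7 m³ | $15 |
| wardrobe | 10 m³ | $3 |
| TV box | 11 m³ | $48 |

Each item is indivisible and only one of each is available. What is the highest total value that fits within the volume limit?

Check high-value combinations within 21 m³:
- sofa+washer+bookshelf: volume 12+7+2=21, value 56+39+38=133
- washer+bookshelf+TV box: volume 7+2+11=20, value 39+38+48=125
- sofa+bookshelf+desk: volume 12+2+7=21, value 56+38+15=109
- bookshelf+desk+TV box: volume 2+7+11=20, value 38+15+48=101
- sofa+washer: volume 12+7=19, value 56+39=95
Best: $133.

$133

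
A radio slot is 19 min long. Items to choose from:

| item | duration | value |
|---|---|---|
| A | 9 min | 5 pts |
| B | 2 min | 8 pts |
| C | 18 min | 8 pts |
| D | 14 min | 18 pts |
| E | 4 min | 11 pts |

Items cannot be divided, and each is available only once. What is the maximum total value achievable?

29 pts

Check high-value combinations within 19 min:
- D+E: duration 14+4=18, value 18+11=29
- B+D: duration 2+14=16, value 8+18=26
- A+B+E: duration 9+2+4=15, value 5+8+11=24
Best: 29 pts.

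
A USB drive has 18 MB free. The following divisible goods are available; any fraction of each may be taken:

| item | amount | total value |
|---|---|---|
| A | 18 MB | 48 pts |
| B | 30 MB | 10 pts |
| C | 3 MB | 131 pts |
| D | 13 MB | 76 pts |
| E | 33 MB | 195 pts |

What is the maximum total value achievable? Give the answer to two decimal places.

Take in order of value per unit:
- C (131/3 per unit): all 3 → value 131, running total 131.00
- E (195/33 per unit): 15 of 33 → value 15×195/33 = 88.6364, running total 219.64
Total 219.64.

219.64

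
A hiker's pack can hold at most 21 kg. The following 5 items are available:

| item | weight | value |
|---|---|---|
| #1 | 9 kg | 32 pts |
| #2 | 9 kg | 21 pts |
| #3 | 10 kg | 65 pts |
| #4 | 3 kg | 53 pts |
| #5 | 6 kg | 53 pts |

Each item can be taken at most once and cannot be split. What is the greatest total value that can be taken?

171 pts

Check high-value combinations within 21 kg:
- #3+#4+#5: weight 10+3+6=19, value 65+53+53=171
- #1+#4+#5: weight 9+3+6=18, value 32+53+53=138
- #2+#4+#5: weight 9+3+6=18, value 21+53+53=127
Best: 171 pts.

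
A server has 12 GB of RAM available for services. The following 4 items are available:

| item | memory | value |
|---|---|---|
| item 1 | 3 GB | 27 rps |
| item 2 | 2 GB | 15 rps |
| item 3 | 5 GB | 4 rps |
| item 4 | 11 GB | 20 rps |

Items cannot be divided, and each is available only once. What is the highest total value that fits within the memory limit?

Check high-value combinations within 12 GB:
- item 1+item 2+item 3: memory 3+2+5=10, value 27+15+4=46
- item 1+item 2: memory 3+2=5, value 27+15=42
- item 1+item 3: memory 3+5=8, value 27+4=31
Best: 46 rps.

46 rps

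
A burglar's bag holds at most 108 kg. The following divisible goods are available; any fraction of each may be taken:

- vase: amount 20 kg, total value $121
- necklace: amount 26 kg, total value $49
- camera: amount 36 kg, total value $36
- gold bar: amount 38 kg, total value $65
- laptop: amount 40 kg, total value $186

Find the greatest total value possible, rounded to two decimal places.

Take in order of value per unit:
- vase (121/20 per unit): all 20 → value 121, running total 121.00
- laptop (186/40 per unit): all 40 → value 186, running total 307.00
- necklace (49/26 per unit): all 26 → value 49, running total 356.00
- gold bar (65/38 per unit): 22 of 38 → value 22×65/38 = 37.6316, running total 393.63
Total 393.63.

393.63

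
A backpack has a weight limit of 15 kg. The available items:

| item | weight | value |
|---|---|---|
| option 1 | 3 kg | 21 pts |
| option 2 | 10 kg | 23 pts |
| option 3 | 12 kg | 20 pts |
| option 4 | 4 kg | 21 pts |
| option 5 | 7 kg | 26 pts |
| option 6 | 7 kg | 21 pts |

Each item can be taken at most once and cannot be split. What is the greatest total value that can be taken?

68 pts

Check high-value combinations within 15 kg:
- option 1+option 4+option 5: weight 3+4+7=14, value 21+21+26=68
- option 1+option 4+option 6: weight 3+4+7=14, value 21+21+21=63
- option 1+option 5: weight 3+7=10, value 21+26=47
- option 4+option 5: weight 4+7=11, value 21+26=47
Best: 68 pts.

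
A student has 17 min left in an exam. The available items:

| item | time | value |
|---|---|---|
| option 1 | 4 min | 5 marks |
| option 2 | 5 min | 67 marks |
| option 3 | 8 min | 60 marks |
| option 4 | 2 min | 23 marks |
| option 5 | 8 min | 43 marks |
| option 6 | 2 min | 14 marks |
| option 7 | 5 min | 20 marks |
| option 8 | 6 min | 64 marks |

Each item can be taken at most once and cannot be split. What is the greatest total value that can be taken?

Check high-value combinations within 17 min:
- option 2+option 4+option 6+option 8: time 5+2+2+6=15, value 67+23+14+64=168
- option 2+option 3+option 4+option 6: time 5+8+2+2=17, value 67+60+23+14=164
- option 1+option 2+option 4+option 8: time 4+5+2+6=17, value 5+67+23+64=159
Best: 168 marks.

168 marks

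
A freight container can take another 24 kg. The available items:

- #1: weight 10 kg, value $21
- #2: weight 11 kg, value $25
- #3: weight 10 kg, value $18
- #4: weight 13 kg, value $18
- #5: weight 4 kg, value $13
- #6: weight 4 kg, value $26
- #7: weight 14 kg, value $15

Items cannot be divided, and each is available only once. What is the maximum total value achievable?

$65

Check high-value combinations within 24 kg:
- #1+#3+#6: weight 10+10+4=24, value 21+18+26=65
- #2+#5+#6: weight 11+4+4=19, value 25+13+26=64
- #1+#5+#6: weight 10+4+4=18, value 21+13+26=60
- #3+#5+#6: weight 10+4+4=18, value 18+13+26=57
Best: $65.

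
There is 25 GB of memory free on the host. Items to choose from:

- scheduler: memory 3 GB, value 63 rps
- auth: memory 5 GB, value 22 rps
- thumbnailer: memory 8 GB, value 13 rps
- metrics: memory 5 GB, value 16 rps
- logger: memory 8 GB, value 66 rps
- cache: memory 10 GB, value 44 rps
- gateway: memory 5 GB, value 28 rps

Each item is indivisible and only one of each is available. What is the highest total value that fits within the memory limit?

Check high-value combinations within 25 GB:
- scheduler+auth+logger+gateway: memory 3+5+8+5=21, value 63+22+66+28=179
- scheduler+logger+cache: memory 3+8+10=21, value 63+66+44=173
- scheduler+metrics+logger+gateway: memory 3+5+8+5=21, value 63+16+66+28=173
Best: 179 rps.

179 rps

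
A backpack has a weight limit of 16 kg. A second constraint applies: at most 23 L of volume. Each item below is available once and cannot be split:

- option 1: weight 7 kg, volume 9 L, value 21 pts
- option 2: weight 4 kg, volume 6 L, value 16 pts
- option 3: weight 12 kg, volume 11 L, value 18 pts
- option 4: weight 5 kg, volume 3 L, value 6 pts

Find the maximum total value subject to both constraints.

43 pts

Feasible sets respecting both limits:
- option 1+option 2+option 4: weight 16, volume 18, value 43
- option 1+option 2: weight 11, volume 15, value 37
- option 2+option 3: weight 16, volume 17, value 34
Best: 43 pts.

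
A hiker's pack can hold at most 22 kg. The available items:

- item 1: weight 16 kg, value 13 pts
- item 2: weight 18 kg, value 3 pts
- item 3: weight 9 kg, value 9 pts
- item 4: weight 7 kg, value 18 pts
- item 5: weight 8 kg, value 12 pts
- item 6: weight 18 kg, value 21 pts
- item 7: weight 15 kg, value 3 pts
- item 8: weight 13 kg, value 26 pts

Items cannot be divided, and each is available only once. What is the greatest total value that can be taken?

44 pts

This is a 0/1 knapsack; check combinations near the capacity.
- item 4+item 8: weight 7+13=20, value 18+26=44
- item 5+item 8: weight 8+13=21, value 12+26=38
- item 3+item 8: weight 9+13=22, value 9+26=35
- item 4+item 5: weight 7+8=15, value 18+12=30
- item 3+item 4: weight 9+7=16, value 9+18=27
Best: 44 pts.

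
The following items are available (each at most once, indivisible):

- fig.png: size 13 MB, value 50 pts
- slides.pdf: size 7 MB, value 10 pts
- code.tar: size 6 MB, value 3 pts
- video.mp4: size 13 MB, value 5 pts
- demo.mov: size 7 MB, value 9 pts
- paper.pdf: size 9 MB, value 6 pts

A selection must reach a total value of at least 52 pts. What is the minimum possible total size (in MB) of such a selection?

19

Subsets with value ≥ 52, sorted by total size:
- fig.png+code.tar: size 19, value 53
- fig.png+slides.pdf: size 20, value 60
Minimum size: 19 MB.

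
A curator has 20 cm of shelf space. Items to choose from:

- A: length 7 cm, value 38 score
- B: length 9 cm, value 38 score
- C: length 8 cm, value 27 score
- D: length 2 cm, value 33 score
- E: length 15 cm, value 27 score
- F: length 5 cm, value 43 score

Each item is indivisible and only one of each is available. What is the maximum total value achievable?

Check high-value combinations within 20 cm:
- A+D+F: length 7+2+5=14, value 38+33+43=114
- B+D+F: length 9+2+5=16, value 38+33+43=114
- A+B+D: length 7+9+2=18, value 38+38+33=109
- A+C+F: length 7+8+5=20, value 38+27+43=108
- C+D+F: length 8+2+5=15, value 27+33+43=103
Best: 114 score.

114 score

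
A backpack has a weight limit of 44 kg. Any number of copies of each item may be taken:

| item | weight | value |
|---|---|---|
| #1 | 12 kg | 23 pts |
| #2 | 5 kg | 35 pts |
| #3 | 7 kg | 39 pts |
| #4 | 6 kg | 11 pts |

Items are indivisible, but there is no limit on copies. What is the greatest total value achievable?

Best value-per-unit is #2 at 35/5; filling with it alone gives 8×35 = 280.
Optimal mix: 6×#2 + 2×#3 → weight 44, value 288.

288 pts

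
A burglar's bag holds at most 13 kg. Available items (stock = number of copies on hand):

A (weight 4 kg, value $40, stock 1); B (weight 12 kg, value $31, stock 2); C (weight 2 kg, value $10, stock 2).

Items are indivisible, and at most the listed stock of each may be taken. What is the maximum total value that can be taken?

$60

Best selections within weight 13 and stock limits:
- 1×A + 2×C: weight 8, value 60
- 1×A + 1×C: weight 6, value 50
- 1×A: weight 4, value 40
- 1×B: weight 12, value 31
Best: $60.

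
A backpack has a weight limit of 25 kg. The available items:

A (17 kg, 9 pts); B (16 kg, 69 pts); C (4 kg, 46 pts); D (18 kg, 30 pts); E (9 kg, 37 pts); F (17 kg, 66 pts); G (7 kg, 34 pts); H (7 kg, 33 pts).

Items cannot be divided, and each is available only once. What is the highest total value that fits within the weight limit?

This is a 0/1 knapsack; check combinations near the capacity.
- C+E+G: weight 4+9+7=20, value 46+37+34=117
- C+E+H: weight 4+9+7=20, value 46+37+33=116
- B+C: weight 16+4=20, value 69+46=115
Best: 117 pts.

117 pts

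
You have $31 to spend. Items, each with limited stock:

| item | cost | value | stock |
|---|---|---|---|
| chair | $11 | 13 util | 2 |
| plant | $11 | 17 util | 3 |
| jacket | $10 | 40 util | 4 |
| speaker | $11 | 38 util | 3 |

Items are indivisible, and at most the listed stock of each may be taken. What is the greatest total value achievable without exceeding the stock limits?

120 util

Best selections within cost 31 and stock limits:
- 3×jacket: cost 30, value 120
- 2×jacket + 1×speaker: cost 31, value 118
- 1×plant + 2×jacket: cost 31, value 97
Best: 120 util.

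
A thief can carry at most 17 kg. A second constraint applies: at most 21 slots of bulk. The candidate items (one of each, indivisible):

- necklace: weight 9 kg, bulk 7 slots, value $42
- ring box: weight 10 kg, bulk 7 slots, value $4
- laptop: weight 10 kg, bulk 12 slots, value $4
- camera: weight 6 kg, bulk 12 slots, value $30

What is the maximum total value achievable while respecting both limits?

$72

Feasible sets respecting both limits:
- necklace+camera: weight 15, bulk 19, value 72
- necklace: weight 9, bulk 7, value 42
- ring box+camera: weight 16, bulk 19, value 34
- camera: weight 6, bulk 12, value 30
Best: $72.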